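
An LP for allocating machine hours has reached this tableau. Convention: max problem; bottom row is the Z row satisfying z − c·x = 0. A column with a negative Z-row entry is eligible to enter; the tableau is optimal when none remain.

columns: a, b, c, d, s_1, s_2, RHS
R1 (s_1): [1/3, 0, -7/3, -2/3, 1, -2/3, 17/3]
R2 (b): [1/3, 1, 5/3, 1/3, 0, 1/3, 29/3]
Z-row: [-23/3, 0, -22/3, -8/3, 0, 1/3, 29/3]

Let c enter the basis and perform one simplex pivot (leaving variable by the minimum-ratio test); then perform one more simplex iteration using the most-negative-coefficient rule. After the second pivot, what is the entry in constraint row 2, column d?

1/4

Ratio test on column c — row 1: entry -7/3 ≤ 0; row 2: (29/3)/(5/3) = 29/5. Minimum is 29/5 at row 2 (b leaves); pivot element 5/3.
Divide row 2 by 5/3; eliminate column c from the other rows.
Second iteration: most negative Z-row entry is -31/5 in column a, so a enters.
Ratio test on column a — row 1: (96/5)/(4/5) = 24; row 2: (29/5)/(1/5) = 29. Minimum is 24 at row 1 (s_1 leaves); pivot element 4/5.
Divide row 1 by 4/5; eliminate column a from the other rows.
After both pivots, the entry at constraint row 2, column d is 1/4.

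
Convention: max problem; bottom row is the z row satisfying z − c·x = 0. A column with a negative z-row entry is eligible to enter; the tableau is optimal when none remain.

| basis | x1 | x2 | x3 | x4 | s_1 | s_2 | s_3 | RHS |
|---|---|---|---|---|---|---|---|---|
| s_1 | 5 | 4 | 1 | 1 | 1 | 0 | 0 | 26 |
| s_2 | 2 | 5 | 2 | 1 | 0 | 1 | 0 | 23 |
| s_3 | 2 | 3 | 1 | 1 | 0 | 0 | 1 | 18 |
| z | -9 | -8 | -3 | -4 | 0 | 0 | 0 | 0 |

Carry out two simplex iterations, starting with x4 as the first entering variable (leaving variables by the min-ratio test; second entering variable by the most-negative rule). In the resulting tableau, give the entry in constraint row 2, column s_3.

Ratio test on column x4 — row 1: 26/1 = 26; row 2: 23/1 = 23; row 3: 18/1 = 18. Minimum is 18 at row 3 (s_3 leaves); pivot element 1.
Divide row 3 by 1; eliminate column x4 from the other rows.
Second iteration: most negative z-row entry is -1 in column x1, so x1 enters.
Ratio test on column x1 — row 1: 8/3 = 8/3; row 2: entry 0 ≤ 0; row 3: 18/2 = 9. Minimum is 8/3 at row 1 (s_1 leaves); pivot element 3.
Divide row 1 by 3; eliminate column x1 from the other rows.
After both pivots, the entry at constraint row 2, column s_3 is -1.

-1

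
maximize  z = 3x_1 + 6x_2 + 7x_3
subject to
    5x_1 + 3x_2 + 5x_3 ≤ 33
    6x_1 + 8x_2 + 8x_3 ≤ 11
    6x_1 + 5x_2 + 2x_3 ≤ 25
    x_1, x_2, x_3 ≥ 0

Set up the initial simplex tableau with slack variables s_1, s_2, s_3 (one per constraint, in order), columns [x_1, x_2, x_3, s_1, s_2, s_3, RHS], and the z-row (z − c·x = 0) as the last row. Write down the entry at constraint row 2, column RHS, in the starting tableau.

11

The RHS of constraint 2 is b_2 = 11.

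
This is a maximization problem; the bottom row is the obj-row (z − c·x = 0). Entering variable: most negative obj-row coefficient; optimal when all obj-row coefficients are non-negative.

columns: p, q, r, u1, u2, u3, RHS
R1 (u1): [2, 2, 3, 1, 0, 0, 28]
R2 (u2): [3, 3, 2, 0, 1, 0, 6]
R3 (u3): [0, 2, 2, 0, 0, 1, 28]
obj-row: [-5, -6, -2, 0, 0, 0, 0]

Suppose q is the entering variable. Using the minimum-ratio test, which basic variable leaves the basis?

u2

Column q entries and ratios — u1: 28/2 = 14; u2: 6/3 = 2; u3: 28/2 = 14.
Smallest ratio is 2 in the row of u2, so u2 leaves.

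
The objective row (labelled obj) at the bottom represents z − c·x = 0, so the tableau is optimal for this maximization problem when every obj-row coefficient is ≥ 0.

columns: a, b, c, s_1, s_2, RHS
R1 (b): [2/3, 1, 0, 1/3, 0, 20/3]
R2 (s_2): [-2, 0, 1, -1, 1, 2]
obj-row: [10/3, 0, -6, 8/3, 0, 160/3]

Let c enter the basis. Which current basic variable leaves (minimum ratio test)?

Column c entries and ratios — b: 0 ≤ 0, skip; s_2: 2/1 = 2.
Smallest ratio is 2 in the row of s_2, so s_2 leaves.

s_2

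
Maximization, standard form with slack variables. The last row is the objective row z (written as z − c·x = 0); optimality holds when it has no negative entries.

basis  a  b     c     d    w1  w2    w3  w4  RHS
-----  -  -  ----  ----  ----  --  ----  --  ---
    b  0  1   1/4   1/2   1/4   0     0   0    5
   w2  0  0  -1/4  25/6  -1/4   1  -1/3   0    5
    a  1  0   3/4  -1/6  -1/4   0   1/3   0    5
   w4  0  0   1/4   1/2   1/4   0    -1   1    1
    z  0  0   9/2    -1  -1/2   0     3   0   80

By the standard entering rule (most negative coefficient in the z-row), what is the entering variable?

Negative z-row entries: d: -1, w1: -1/2.
The most negative is -1 in column d, so d enters.

d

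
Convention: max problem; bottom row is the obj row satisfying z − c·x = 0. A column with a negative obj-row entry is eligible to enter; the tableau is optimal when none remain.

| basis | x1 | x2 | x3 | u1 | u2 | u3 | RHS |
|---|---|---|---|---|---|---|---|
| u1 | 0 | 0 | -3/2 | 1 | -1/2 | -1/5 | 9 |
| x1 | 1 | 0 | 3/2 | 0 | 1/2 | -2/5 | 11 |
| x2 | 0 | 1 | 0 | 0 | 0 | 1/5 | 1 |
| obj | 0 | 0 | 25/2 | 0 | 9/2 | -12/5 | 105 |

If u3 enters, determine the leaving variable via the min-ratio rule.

Column u3 entries and ratios — u1: -1/5 ≤ 0, skip; x1: -2/5 ≤ 0, skip; x2: 1/(1/5) = 5.
Smallest ratio is 5 in the row of x2, so x2 leaves.

x2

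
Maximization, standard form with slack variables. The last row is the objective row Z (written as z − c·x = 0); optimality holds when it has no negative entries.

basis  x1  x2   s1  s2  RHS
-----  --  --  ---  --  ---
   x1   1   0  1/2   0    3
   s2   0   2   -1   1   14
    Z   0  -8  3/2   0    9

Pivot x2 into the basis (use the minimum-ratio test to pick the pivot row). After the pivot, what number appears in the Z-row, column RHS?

Ratio test on column x2 — row 1: entry 0 ≤ 0; row 2: 14/2 = 7. Minimum is 7 at row 2 (s2 leaves); pivot element 2.
Divide row 2 by 2; eliminate column x2 from the other rows.
Z-row update in column RHS: 9 − (-8)·7 = 65.

65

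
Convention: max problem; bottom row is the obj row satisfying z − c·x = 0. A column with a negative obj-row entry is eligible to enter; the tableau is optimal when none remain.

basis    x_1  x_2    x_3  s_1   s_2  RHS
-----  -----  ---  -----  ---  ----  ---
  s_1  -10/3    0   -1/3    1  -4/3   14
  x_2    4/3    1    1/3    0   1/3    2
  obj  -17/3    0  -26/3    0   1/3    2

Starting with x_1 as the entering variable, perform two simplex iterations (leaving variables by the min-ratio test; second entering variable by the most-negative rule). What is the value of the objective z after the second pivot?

Ratio test on column x_1 — row 1: entry -10/3 ≤ 0; row 2: 2/(4/3) = 3/2. Minimum is 3/2 at row 2 (x_2 leaves); pivot element 4/3.
Pivot on row 2; the obj-row RHS becomes 2 − (-17/3)·(3/2) = 21/2.
Next entering variable (most negative obj-row entry -29/4): x_3.
Ratio test on column x_3 — row 1: 19/(1/2) = 38; row 2: (3/2)/(1/4) = 6. Minimum is 6 at row 2 (x_1 leaves); pivot element 1/4.
After the second pivot the obj-row RHS is 21/2 − (-29/4)·6 = 54.

54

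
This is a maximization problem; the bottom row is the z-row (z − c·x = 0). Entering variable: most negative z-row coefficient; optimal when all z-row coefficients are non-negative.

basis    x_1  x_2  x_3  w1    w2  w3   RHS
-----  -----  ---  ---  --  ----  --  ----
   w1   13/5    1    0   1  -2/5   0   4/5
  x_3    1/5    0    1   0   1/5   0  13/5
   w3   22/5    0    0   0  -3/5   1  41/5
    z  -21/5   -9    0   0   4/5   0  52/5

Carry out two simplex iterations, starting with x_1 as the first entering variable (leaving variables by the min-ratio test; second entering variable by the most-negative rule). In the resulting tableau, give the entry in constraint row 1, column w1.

1

Ratio test on column x_1 — row 1: (4/5)/(13/5) = 4/13; row 2: (13/5)/(1/5) = 13; row 3: (41/5)/(22/5) = 41/22. Minimum is 4/13 at row 1 (w1 leaves); pivot element 13/5.
Divide row 1 by 13/5; eliminate column x_1 from the other rows.
Second iteration: most negative z-row entry is -96/13 in column x_2, so x_2 enters.
Ratio test on column x_2 — row 1: (4/13)/(5/13) = 4/5; row 2: entry -1/13 ≤ 0; row 3: entry -22/13 ≤ 0. Minimum is 4/5 at row 1 (x_1 leaves); pivot element 5/13.
Divide row 1 by 5/13; eliminate column x_2 from the other rows.
After both pivots, the entry at constraint row 1, column w1 is 1.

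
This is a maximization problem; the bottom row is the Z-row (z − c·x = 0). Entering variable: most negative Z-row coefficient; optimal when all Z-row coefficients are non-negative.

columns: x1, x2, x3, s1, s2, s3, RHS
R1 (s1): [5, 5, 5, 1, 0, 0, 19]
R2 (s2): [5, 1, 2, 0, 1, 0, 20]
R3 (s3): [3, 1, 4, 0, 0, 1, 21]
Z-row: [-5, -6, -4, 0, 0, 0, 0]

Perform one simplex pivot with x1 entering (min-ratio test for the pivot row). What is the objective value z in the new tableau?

19

Ratio test on column x1 — row 1: 19/5 = 19/5; row 2: 20/5 = 4; row 3: 21/3 = 7. Minimum is 19/5 at row 1 (s1 leaves); pivot element 5.
Pivot on row 1; the Z-row RHS becomes 0 − (-5)·(19/5) = 19.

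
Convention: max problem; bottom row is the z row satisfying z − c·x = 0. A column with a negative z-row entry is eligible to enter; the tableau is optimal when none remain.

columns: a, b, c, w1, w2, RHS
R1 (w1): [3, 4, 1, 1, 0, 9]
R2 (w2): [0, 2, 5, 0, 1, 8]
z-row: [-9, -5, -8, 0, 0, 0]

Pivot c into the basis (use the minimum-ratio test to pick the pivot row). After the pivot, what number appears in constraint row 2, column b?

Ratio test on column c — row 1: 9/1 = 9; row 2: 8/5 = 8/5. Minimum is 8/5 at row 2 (w2 leaves); pivot element 5.
Divide row 2 by 5; eliminate column c from the other rows.
In the new row 2, the b entry is the old entry divided by the pivot: 2/5 = 2/5.

2/5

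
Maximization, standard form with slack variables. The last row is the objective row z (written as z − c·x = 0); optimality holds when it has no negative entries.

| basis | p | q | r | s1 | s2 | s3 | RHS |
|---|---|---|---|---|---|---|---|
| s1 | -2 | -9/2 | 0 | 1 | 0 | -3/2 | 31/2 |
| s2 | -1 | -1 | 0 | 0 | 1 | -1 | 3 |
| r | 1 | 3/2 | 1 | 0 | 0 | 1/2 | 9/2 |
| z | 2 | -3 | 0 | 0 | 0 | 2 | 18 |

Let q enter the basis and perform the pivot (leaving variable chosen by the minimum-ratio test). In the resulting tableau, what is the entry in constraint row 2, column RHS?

6

Ratio test on column q — row 1: entry -9/2 ≤ 0; row 2: entry -1 ≤ 0; row 3: (9/2)/(3/2) = 3. Minimum is 3 at row 3 (r leaves); pivot element 3/2.
Divide row 3 by 3/2; eliminate column q from the other rows.
Row 2 update in column RHS: 3 − (-1)·3 = 6.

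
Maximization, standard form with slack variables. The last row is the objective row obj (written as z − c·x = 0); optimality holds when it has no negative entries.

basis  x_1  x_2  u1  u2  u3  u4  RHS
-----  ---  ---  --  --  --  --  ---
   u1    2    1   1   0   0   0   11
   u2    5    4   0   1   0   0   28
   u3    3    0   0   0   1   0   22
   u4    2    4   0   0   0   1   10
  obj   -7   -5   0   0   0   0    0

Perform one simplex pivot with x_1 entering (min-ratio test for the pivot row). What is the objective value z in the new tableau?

Ratio test on column x_1 — row 1: 11/2 = 11/2; row 2: 28/5 = 28/5; row 3: 22/3 = 22/3; row 4: 10/2 = 5. Minimum is 5 at row 4 (u4 leaves); pivot element 2.
Pivot on row 4; the obj-row RHS becomes 0 − (-7)·5 = 35.

35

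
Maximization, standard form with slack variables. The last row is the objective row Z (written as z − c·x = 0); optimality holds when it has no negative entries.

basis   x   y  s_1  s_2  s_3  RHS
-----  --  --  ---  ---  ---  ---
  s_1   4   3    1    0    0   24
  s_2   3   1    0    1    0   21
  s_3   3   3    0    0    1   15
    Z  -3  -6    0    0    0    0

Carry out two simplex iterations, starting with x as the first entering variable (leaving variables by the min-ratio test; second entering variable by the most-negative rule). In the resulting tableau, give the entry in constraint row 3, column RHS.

Ratio test on column x — row 1: 24/4 = 6; row 2: 21/3 = 7; row 3: 15/3 = 5. Minimum is 5 at row 3 (s_3 leaves); pivot element 3.
Divide row 3 by 3; eliminate column x from the other rows.
Second iteration: most negative Z-row entry is -3 in column y, so y enters.
Ratio test on column y — row 1: entry -1 ≤ 0; row 2: entry -2 ≤ 0; row 3: 5/1 = 5. Minimum is 5 at row 3 (x leaves); pivot element 1.
Divide row 3 by 1; eliminate column y from the other rows.
After both pivots, the entry at constraint row 3, column RHS is 5.

5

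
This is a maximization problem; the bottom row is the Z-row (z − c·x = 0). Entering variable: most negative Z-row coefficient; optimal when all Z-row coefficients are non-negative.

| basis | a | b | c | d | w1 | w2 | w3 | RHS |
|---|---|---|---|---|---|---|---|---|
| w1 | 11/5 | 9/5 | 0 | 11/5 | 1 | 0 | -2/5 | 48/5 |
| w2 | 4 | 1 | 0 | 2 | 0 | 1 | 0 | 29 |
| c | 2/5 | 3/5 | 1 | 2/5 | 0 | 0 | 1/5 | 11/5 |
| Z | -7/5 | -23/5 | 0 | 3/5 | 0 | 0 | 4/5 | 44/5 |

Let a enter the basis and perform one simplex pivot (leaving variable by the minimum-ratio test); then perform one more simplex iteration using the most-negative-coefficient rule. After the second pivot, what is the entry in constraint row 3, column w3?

1

Ratio test on column a — row 1: (48/5)/(11/5) = 48/11; row 2: 29/4 = 29/4; row 3: (11/5)/(2/5) = 11/2. Minimum is 48/11 at row 1 (w1 leaves); pivot element 11/5.
Divide row 1 by 11/5; eliminate column a from the other rows.
Second iteration: most negative Z-row entry is -38/11 in column b, so b enters.
Ratio test on column b — row 1: (48/11)/(9/11) = 16/3; row 2: entry -25/11 ≤ 0; row 3: (5/11)/(3/11) = 5/3. Minimum is 5/3 at row 3 (c leaves); pivot element 3/11.
Divide row 3 by 3/11; eliminate column b from the other rows.
After both pivots, the entry at constraint row 3, column w3 is 1.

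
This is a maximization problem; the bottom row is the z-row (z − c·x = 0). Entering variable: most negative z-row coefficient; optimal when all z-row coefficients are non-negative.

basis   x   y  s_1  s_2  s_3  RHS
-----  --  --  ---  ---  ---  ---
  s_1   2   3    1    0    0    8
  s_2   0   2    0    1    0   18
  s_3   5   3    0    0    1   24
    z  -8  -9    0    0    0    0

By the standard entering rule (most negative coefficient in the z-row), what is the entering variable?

Negative z-row entries: x: -8, y: -9.
The most negative is -9 in column y, so y enters.

y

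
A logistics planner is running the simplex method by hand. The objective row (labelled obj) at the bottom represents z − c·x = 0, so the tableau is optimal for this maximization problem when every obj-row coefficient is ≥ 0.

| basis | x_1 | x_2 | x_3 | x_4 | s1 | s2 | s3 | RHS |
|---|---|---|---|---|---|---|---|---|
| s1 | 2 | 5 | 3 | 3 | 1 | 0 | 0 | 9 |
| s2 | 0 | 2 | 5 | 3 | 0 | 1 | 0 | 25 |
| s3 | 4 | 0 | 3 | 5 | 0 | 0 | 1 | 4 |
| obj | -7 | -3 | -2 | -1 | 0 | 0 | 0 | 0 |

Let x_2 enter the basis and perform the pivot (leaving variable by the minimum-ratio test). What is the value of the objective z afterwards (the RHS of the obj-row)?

27/5

Ratio test on column x_2 — row 1: 9/5 = 9/5; row 2: 25/2 = 25/2; row 3: entry 0 ≤ 0. Minimum is 9/5 at row 1 (s1 leaves); pivot element 5.
Pivot on row 1; the obj-row RHS becomes 0 − (-3)·(9/5) = 27/5.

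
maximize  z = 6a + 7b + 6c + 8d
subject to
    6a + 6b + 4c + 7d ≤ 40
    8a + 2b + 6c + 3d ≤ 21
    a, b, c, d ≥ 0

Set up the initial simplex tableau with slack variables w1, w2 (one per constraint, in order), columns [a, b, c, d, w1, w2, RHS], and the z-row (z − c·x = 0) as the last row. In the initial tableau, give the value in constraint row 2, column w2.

Slack w2 belongs to constraint 2; its column is the unit vector e_2, so the entry in row 2 is 1.

1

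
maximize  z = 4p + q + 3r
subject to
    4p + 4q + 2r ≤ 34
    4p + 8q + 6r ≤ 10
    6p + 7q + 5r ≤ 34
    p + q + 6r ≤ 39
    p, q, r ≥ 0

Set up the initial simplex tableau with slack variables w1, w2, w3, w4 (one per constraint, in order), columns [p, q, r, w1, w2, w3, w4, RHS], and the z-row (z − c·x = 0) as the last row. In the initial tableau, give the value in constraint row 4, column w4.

1

Slack w4 belongs to constraint 4; its column is the unit vector e_4, so the entry in row 4 is 1.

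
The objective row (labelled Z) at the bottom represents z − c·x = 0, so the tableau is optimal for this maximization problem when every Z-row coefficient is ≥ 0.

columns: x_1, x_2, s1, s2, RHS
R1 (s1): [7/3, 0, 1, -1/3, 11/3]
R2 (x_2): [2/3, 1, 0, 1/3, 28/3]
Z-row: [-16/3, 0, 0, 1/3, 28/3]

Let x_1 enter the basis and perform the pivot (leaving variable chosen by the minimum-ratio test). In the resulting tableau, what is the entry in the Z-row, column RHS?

124/7

Ratio test on column x_1 — row 1: (11/3)/(7/3) = 11/7; row 2: (28/3)/(2/3) = 14. Minimum is 11/7 at row 1 (s1 leaves); pivot element 7/3.
Divide row 1 by 7/3; eliminate column x_1 from the other rows.
Z-row update in column RHS: 28/3 − (-16/3)·(11/7) = 124/7.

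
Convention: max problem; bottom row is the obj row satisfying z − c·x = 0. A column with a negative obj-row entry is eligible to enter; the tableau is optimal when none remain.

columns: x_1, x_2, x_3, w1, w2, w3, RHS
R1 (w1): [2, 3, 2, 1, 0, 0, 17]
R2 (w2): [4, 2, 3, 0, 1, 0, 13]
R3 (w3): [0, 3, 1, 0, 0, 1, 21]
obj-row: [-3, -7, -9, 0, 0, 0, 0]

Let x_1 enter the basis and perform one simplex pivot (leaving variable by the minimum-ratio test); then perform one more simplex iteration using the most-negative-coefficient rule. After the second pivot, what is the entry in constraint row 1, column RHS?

25/3

Ratio test on column x_1 — row 1: 17/2 = 17/2; row 2: 13/4 = 13/4; row 3: entry 0 ≤ 0. Minimum is 13/4 at row 2 (w2 leaves); pivot element 4.
Divide row 2 by 4; eliminate column x_1 from the other rows.
Second iteration: most negative obj-row entry is -27/4 in column x_3, so x_3 enters.
Ratio test on column x_3 — row 1: (21/2)/(1/2) = 21; row 2: (13/4)/(3/4) = 13/3; row 3: 21/1 = 21. Minimum is 13/3 at row 2 (x_1 leaves); pivot element 3/4.
Divide row 2 by 3/4; eliminate column x_3 from the other rows.
After both pivots, the entry at constraint row 1, column RHS is 25/3.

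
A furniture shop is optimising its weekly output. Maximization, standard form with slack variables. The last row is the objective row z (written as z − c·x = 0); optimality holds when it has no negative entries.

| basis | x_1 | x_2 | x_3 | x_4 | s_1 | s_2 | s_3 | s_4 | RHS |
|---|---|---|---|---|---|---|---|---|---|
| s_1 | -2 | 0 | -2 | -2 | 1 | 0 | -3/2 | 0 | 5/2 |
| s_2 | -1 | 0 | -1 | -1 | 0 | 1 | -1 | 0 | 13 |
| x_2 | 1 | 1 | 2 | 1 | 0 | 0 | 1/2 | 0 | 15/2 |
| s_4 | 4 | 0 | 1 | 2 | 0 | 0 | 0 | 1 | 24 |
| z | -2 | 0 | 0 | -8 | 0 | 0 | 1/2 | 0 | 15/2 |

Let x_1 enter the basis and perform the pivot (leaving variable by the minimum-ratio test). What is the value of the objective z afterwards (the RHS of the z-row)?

39/2

Ratio test on column x_1 — row 1: entry -2 ≤ 0; row 2: entry -1 ≤ 0; row 3: (15/2)/1 = 15/2; row 4: 24/4 = 6. Minimum is 6 at row 4 (s_4 leaves); pivot element 4.
Pivot on row 4; the z-row RHS becomes 15/2 − (-2)·6 = 39/2.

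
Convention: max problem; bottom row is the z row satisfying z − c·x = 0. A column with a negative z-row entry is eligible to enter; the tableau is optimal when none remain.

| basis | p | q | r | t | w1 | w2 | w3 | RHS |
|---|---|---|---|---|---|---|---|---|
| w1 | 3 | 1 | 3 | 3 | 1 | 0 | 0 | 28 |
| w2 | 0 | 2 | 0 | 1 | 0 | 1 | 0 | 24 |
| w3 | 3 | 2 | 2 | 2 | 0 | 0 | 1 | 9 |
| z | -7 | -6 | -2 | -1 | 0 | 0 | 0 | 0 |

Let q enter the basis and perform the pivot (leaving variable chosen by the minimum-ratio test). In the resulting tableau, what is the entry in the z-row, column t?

Ratio test on column q — row 1: 28/1 = 28; row 2: 24/2 = 12; row 3: 9/2 = 9/2. Minimum is 9/2 at row 3 (w3 leaves); pivot element 2.
Divide row 3 by 2; eliminate column q from the other rows.
z-row update in column t: -1 − (-6)·1 = 5.

5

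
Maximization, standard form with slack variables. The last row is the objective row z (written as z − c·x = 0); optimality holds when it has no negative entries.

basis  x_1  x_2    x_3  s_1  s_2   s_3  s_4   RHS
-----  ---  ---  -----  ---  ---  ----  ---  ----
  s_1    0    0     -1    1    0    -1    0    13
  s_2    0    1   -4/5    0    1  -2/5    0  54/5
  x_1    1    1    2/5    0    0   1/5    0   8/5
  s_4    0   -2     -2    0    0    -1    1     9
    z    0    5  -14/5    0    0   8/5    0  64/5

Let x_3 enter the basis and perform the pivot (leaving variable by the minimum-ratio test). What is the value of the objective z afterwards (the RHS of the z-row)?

Ratio test on column x_3 — row 1: entry -1 ≤ 0; row 2: entry -4/5 ≤ 0; row 3: (8/5)/(2/5) = 4; row 4: entry -2 ≤ 0. Minimum is 4 at row 3 (x_1 leaves); pivot element 2/5.
Pivot on row 3; the z-row RHS becomes 64/5 − (-14/5)·4 = 24.

24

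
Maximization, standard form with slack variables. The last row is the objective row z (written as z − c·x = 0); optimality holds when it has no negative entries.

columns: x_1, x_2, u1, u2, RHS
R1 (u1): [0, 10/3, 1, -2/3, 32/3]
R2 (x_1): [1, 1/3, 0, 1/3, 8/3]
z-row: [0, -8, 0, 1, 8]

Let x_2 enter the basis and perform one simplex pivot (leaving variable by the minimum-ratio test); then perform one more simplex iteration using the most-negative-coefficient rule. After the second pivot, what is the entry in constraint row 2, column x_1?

5/2

Ratio test on column x_2 — row 1: (32/3)/(10/3) = 16/5; row 2: (8/3)/(1/3) = 8. Minimum is 16/5 at row 1 (u1 leaves); pivot element 10/3.
Divide row 1 by 10/3; eliminate column x_2 from the other rows.
Second iteration: most negative z-row entry is -3/5 in column u2, so u2 enters.
Ratio test on column u2 — row 1: entry -1/5 ≤ 0; row 2: (8/5)/(2/5) = 4. Minimum is 4 at row 2 (x_1 leaves); pivot element 2/5.
Divide row 2 by 2/5; eliminate column u2 from the other rows.
After both pivots, the entry at constraint row 2, column x_1 is 5/2.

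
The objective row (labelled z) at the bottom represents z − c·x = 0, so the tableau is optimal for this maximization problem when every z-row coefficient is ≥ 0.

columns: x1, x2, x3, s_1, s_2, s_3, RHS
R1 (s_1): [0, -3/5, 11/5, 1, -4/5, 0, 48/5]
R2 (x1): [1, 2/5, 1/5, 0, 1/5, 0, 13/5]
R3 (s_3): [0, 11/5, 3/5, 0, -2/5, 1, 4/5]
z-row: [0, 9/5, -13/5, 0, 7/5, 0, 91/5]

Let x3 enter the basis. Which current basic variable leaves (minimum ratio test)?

Column x3 entries and ratios — s_1: (48/5)/(11/5) = 48/11; x1: (13/5)/(1/5) = 13; s_3: (4/5)/(3/5) = 4/3.
Smallest ratio is 4/3 in the row of s_3, so s_3 leaves.

s_3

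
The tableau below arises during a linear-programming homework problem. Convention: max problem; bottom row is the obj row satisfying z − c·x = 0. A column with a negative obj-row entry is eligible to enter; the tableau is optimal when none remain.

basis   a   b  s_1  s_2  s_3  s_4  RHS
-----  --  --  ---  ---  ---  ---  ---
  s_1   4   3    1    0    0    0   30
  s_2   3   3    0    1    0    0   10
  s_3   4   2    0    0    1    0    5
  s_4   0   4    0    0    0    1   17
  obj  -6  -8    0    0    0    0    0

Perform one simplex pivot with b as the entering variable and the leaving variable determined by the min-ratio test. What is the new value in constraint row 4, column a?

-8

Ratio test on column b — row 1: 30/3 = 10; row 2: 10/3 = 10/3; row 3: 5/2 = 5/2; row 4: 17/4 = 17/4. Minimum is 5/2 at row 3 (s_3 leaves); pivot element 2.
Divide row 3 by 2; eliminate column b from the other rows.
Row 4 update in column a: 0 − 4·2 = -8.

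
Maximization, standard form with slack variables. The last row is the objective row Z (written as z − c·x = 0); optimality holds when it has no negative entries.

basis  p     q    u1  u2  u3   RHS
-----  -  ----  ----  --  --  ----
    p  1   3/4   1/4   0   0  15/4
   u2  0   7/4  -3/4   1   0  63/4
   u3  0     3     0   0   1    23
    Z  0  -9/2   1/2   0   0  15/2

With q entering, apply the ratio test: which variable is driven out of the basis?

Column q entries and ratios — p: (15/4)/(3/4) = 5; u2: (63/4)/(7/4) = 9; u3: 23/3 = 23/3.
Smallest ratio is 5 in the row of p, so p leaves.

p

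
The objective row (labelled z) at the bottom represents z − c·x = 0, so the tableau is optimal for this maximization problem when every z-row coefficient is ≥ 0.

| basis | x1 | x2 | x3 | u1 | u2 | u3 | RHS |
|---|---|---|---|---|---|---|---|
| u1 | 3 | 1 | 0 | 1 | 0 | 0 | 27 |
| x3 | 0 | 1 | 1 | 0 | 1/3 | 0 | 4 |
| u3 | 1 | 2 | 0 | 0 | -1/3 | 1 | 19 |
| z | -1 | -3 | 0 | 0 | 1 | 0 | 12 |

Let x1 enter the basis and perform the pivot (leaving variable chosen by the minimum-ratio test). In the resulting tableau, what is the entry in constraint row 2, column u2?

Ratio test on column x1 — row 1: 27/3 = 9; row 2: entry 0 ≤ 0; row 3: 19/1 = 19. Minimum is 9 at row 1 (u1 leaves); pivot element 3.
Divide row 1 by 3; eliminate column x1 from the other rows.
Row 2 update in column u2: 1/3 − 0·0 = 1/3.

1/3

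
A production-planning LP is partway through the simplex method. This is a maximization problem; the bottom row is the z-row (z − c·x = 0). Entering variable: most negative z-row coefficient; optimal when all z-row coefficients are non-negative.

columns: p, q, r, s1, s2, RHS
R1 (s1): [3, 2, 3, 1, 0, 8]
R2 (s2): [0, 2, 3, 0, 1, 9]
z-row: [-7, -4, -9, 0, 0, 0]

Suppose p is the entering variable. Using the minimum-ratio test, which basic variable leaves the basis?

Column p entries and ratios — s1: 8/3 = 8/3; s2: 0 ≤ 0, skip.
Smallest ratio is 8/3 in the row of s1, so s1 leaves.

s1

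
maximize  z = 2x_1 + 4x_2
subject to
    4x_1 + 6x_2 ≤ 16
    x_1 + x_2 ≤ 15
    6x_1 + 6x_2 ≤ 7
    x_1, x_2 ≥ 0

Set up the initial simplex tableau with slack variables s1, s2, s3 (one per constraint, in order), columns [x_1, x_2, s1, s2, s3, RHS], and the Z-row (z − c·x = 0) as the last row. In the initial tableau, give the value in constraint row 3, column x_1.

Constraint 3 has coefficient 6 on x_1.

6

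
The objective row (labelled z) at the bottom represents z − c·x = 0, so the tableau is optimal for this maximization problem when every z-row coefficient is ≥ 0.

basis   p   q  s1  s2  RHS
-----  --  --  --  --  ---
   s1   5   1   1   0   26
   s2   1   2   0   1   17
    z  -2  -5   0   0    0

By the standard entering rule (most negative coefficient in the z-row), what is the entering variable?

q

Negative z-row entries: p: -2, q: -5.
The most negative is -5 in column q, so q enters.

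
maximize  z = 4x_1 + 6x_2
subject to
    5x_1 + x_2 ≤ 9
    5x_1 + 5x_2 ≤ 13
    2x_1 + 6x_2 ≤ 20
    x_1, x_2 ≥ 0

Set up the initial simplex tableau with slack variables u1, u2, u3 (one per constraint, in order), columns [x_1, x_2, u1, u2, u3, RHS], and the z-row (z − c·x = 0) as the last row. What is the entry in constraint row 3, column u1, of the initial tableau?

0

Slack u1 belongs to constraint 1; its column is the unit vector e_1, so the entry in row 3 is 0.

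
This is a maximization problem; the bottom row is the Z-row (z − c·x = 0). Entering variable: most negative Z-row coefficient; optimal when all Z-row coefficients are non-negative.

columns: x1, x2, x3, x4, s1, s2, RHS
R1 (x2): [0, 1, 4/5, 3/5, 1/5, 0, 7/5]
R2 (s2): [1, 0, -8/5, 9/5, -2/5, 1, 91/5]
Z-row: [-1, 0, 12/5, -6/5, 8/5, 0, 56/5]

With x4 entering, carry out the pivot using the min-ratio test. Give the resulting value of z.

14

Ratio test on column x4 — row 1: (7/5)/(3/5) = 7/3; row 2: (91/5)/(9/5) = 91/9. Minimum is 7/3 at row 1 (x2 leaves); pivot element 3/5.
Pivot on row 1; the Z-row RHS becomes 56/5 − (-6/5)·(7/3) = 14.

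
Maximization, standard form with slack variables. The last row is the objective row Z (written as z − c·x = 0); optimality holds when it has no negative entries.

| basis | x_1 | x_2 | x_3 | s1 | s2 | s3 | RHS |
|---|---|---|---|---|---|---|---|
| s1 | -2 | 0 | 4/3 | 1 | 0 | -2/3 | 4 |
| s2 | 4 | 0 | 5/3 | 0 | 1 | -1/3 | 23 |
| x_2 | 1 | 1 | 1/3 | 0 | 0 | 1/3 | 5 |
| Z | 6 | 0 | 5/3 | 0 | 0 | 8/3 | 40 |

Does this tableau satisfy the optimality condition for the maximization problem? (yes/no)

Every Z-row coefficient is ≥ 0, so the tableau is optimal.

yes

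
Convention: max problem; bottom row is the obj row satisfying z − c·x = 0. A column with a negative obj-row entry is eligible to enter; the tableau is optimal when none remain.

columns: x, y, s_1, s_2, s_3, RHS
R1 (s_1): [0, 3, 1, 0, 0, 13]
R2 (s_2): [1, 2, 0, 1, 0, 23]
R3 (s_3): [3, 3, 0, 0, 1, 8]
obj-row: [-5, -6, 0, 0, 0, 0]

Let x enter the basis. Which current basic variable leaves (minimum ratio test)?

s_3

Column x entries and ratios — s_1: 0 ≤ 0, skip; s_2: 23/1 = 23; s_3: 8/3 = 8/3.
Smallest ratio is 8/3 in the row of s_3, so s_3 leaves.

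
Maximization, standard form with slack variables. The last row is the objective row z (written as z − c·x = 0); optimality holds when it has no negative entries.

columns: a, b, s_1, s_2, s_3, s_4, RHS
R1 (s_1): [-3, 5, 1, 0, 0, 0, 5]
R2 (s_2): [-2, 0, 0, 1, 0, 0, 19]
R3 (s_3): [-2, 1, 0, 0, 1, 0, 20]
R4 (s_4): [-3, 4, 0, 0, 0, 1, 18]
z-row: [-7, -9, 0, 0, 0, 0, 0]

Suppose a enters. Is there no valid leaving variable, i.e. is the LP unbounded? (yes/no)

Every constraint-row entry in column a is ≤ 0, so increasing a is unbounded.

yes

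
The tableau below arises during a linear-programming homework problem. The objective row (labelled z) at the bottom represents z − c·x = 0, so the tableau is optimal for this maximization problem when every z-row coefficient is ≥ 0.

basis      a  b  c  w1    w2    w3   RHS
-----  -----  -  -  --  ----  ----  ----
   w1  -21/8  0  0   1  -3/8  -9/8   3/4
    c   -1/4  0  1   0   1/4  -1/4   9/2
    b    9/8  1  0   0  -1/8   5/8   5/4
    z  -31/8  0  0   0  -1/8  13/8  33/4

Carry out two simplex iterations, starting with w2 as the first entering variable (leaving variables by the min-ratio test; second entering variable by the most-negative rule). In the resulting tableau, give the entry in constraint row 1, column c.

Ratio test on column w2 — row 1: entry -3/8 ≤ 0; row 2: (9/2)/(1/4) = 18; row 3: entry -1/8 ≤ 0. Minimum is 18 at row 2 (c leaves); pivot element 1/4.
Divide row 2 by 1/4; eliminate column w2 from the other rows.
Second iteration: most negative z-row entry is -4 in column a, so a enters.
Ratio test on column a — row 1: entry -3 ≤ 0; row 2: entry -1 ≤ 0; row 3: (7/2)/1 = 7/2. Minimum is 7/2 at row 3 (b leaves); pivot element 1.
Divide row 3 by 1; eliminate column a from the other rows.
After both pivots, the entry at constraint row 1, column c is 3.

3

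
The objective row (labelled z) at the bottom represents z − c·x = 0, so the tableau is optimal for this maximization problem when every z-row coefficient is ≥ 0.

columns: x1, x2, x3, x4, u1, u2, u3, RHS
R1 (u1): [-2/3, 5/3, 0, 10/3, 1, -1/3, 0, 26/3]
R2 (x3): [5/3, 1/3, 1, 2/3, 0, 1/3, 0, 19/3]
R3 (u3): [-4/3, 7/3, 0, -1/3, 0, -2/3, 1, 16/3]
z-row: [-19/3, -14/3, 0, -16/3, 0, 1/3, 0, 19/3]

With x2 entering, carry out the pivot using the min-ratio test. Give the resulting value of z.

17

Ratio test on column x2 — row 1: (26/3)/(5/3) = 26/5; row 2: (19/3)/(1/3) = 19; row 3: (16/3)/(7/3) = 16/7. Minimum is 16/7 at row 3 (u3 leaves); pivot element 7/3.
Pivot on row 3; the z-row RHS becomes 19/3 − (-14/3)·(16/7) = 17.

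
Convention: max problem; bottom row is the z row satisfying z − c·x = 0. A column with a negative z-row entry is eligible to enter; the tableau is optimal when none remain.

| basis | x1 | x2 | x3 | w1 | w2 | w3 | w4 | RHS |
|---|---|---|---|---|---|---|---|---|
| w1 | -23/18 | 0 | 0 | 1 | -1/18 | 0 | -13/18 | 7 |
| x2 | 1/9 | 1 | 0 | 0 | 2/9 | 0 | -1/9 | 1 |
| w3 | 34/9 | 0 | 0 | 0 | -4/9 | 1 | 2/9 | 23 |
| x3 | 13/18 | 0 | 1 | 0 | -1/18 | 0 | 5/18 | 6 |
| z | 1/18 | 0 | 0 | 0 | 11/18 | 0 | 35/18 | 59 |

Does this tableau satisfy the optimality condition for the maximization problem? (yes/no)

Every z-row coefficient is ≥ 0, so the tableau is optimal.

yes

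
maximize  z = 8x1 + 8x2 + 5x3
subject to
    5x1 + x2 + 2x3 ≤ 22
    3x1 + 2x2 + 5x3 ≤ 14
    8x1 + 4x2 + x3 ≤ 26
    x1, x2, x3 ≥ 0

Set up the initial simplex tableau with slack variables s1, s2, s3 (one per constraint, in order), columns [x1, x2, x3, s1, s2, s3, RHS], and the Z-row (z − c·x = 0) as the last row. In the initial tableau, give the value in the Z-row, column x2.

-8

The Z-row carries the negated objective coefficients: the x2 entry is -8.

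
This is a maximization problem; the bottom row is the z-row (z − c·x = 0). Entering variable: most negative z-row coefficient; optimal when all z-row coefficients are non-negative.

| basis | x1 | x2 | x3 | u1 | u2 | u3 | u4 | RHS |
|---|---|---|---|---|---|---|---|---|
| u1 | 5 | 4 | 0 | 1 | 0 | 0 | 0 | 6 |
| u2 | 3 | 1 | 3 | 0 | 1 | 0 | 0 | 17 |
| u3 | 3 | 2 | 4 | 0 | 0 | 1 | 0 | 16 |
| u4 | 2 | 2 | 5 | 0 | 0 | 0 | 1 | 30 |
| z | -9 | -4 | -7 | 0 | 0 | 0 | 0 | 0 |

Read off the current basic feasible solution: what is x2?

x2 is not in the basis, so in the current basic feasible solution x2 = 0.

0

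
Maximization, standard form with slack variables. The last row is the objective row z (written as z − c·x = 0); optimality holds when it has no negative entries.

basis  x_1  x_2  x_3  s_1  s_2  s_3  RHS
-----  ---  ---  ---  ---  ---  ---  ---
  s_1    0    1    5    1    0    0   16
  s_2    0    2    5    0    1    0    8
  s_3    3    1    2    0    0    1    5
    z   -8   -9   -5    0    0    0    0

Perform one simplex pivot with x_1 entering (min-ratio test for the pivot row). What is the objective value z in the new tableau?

40/3

Ratio test on column x_1 — row 1: entry 0 ≤ 0; row 2: entry 0 ≤ 0; row 3: 5/3 = 5/3. Minimum is 5/3 at row 3 (s_3 leaves); pivot element 3.
Pivot on row 3; the z-row RHS becomes 0 − (-8)·(5/3) = 40/3.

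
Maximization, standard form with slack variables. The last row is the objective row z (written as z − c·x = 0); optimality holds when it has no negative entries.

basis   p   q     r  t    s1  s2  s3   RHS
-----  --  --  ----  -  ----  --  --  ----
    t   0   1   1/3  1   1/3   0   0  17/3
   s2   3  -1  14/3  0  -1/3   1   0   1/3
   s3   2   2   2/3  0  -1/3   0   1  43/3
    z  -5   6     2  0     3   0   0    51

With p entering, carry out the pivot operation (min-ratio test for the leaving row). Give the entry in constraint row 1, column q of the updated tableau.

1

Ratio test on column p — row 1: entry 0 ≤ 0; row 2: (1/3)/3 = 1/9; row 3: (43/3)/2 = 43/6. Minimum is 1/9 at row 2 (s2 leaves); pivot element 3.
Divide row 2 by 3; eliminate column p from the other rows.
Row 1 update in column q: 1 − 0·(-1/3) = 1.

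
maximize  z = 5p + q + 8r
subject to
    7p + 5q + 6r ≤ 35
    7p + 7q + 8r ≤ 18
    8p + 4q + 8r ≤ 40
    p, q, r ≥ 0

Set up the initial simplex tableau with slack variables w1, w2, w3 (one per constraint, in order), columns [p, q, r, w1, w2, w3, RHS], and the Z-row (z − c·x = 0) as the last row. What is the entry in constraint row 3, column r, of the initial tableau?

Constraint 3 has coefficient 8 on r.

8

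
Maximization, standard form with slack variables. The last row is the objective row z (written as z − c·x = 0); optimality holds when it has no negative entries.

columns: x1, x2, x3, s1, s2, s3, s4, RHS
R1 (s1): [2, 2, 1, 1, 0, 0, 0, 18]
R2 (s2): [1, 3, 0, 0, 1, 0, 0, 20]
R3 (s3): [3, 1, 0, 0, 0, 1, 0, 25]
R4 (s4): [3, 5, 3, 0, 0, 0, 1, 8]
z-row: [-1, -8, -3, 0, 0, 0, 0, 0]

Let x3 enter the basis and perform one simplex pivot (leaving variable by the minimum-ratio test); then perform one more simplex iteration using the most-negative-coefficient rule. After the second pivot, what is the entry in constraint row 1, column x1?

Ratio test on column x3 — row 1: 18/1 = 18; row 2: entry 0 ≤ 0; row 3: entry 0 ≤ 0; row 4: 8/3 = 8/3. Minimum is 8/3 at row 4 (s4 leaves); pivot element 3.
Divide row 4 by 3; eliminate column x3 from the other rows.
Second iteration: most negative z-row entry is -3 in column x2, so x2 enters.
Ratio test on column x2 — row 1: (46/3)/(1/3) = 46; row 2: 20/3 = 20/3; row 3: 25/1 = 25; row 4: (8/3)/(5/3) = 8/5. Minimum is 8/5 at row 4 (x3 leaves); pivot element 5/3.
Divide row 4 by 5/3; eliminate column x2 from the other rows.
After both pivots, the entry at constraint row 1, column x1 is 4/5.

4/5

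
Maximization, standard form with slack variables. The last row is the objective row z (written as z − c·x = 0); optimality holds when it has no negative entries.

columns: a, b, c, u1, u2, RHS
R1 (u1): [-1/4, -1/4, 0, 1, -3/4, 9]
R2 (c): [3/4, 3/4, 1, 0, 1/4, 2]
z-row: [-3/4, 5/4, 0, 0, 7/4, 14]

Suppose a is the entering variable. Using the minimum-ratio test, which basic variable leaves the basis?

c

Column a entries and ratios — u1: -1/4 ≤ 0, skip; c: 2/(3/4) = 8/3.
Smallest ratio is 8/3 in the row of c, so c leaves.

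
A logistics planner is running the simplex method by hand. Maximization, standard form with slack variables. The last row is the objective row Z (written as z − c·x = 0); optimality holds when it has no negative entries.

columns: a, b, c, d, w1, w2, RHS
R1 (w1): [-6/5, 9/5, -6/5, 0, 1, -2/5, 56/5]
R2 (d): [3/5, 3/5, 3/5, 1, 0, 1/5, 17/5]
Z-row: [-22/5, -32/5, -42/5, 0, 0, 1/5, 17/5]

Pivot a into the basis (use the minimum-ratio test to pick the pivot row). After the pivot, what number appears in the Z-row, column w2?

Ratio test on column a — row 1: entry -6/5 ≤ 0; row 2: (17/5)/(3/5) = 17/3. Minimum is 17/3 at row 2 (d leaves); pivot element 3/5.
Divide row 2 by 3/5; eliminate column a from the other rows.
Z-row update in column w2: 1/5 − (-22/5)·(1/3) = 5/3.

5/3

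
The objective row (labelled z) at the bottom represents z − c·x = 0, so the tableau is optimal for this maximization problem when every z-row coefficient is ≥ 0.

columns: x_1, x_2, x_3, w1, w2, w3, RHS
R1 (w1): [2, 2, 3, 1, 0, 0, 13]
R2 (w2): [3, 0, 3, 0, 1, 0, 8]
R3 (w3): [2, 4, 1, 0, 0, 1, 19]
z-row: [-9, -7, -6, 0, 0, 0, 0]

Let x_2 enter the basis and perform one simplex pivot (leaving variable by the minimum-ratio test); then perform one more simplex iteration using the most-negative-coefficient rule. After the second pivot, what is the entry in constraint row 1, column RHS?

5/6

Ratio test on column x_2 — row 1: 13/2 = 13/2; row 2: entry 0 ≤ 0; row 3: 19/4 = 19/4. Minimum is 19/4 at row 3 (w3 leaves); pivot element 4.
Divide row 3 by 4; eliminate column x_2 from the other rows.
Second iteration: most negative z-row entry is -11/2 in column x_1, so x_1 enters.
Ratio test on column x_1 — row 1: (7/2)/1 = 7/2; row 2: 8/3 = 8/3; row 3: (19/4)/(1/2) = 19/2. Minimum is 8/3 at row 2 (w2 leaves); pivot element 3.
Divide row 2 by 3; eliminate column x_1 from the other rows.
After both pivots, the entry at constraint row 1, column RHS is 5/6.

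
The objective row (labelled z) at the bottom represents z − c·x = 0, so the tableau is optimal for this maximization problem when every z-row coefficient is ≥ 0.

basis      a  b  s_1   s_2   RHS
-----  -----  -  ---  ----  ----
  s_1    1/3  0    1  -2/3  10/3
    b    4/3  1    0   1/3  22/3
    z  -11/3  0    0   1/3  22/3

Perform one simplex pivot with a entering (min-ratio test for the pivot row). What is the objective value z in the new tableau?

Ratio test on column a — row 1: (10/3)/(1/3) = 10; row 2: (22/3)/(4/3) = 11/2. Minimum is 11/2 at row 2 (b leaves); pivot element 4/3.
Pivot on row 2; the z-row RHS becomes 22/3 − (-11/3)·(11/2) = 55/2.

55/2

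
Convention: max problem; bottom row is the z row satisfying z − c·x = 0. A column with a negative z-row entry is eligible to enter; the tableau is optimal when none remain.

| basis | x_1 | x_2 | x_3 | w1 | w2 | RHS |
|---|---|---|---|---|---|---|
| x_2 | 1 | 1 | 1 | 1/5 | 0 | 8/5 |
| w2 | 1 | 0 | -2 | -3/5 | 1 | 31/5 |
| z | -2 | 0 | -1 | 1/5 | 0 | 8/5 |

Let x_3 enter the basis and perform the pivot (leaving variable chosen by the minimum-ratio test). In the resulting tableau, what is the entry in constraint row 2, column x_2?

2

Ratio test on column x_3 — row 1: (8/5)/1 = 8/5; row 2: entry -2 ≤ 0. Minimum is 8/5 at row 1 (x_2 leaves); pivot element 1.
Divide row 1 by 1; eliminate column x_3 from the other rows.
Row 2 update in column x_2: 0 − (-2)·1 = 2.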